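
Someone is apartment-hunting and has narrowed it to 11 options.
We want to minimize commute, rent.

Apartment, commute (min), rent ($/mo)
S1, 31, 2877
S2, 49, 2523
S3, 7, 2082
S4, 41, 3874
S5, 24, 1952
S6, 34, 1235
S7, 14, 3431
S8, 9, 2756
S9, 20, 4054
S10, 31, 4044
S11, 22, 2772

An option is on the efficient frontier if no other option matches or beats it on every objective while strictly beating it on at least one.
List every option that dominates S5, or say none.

S1: worse on commute (31 vs 24).
S2: worse on commute (49 vs 24).
S3: worse on rent (2082 vs 1952).
S4: worse on commute (41 vs 24).
S6: worse on commute (34 vs 24).
S7: worse on rent (3431 vs 1952).
S8: worse on rent (2756 vs 1952).
S9: worse on rent (4054 vs 1952).
S10: worse on commute (31 vs 24).
S11: worse on rent (2772 vs 1952).
No option dominates S5.

none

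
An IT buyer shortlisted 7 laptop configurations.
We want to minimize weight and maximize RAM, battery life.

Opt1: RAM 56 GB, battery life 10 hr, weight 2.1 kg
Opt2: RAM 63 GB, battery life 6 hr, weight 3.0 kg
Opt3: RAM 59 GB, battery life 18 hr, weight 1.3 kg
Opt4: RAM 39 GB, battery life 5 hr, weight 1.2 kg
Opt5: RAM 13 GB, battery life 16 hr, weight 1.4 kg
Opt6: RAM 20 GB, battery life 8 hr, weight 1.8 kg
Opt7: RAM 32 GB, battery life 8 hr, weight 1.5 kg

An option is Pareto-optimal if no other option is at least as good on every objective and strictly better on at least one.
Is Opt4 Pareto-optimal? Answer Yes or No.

Opt1: worse on weight (2.1 vs 1.2).
Opt2: worse on weight (3.0 vs 1.2).
Opt3: worse on weight (1.3 vs 1.2).
Opt5: worse on RAM (13 vs 39).
Opt6: worse on RAM (20 vs 39).
Opt7: worse on RAM (32 vs 39).
No option is at least as good as Opt4 on every objective and strictly better on one.

Yes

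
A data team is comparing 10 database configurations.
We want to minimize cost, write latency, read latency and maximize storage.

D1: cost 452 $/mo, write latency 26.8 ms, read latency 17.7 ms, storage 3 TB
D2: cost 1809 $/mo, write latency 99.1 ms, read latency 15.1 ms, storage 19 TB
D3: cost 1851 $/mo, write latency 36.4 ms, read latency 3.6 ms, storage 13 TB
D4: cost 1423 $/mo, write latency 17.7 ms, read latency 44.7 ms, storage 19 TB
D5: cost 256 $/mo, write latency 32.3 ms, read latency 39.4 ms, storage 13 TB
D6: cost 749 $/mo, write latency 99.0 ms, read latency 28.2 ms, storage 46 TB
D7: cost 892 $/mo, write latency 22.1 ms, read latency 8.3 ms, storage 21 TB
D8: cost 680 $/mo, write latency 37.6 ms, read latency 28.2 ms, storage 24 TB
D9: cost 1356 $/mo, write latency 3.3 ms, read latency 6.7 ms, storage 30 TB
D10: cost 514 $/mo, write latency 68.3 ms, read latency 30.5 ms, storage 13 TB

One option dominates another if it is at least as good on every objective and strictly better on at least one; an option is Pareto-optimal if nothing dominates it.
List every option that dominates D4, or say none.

D9: cost 1356≤1423, write latency 3.3≤17.7, read latency 6.7≤44.7, storage 30≥19 — dominates D4.
Others (D1, D2, D3, D5, D6, D7, D8, D10) are each worse than D4 on at least one objective.

D9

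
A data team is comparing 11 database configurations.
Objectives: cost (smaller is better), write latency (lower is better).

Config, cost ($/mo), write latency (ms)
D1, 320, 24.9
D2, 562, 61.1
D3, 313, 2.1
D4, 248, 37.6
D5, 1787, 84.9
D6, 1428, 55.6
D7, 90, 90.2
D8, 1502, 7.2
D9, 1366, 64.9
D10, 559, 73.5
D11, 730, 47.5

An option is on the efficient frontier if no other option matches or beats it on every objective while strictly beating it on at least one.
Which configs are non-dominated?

D3, D4, D7

D1: dominated by D3 (cost 313≤320, write latency 2.1≤24.9).
D2: dominated by D1 (cost 320≤562, write latency 24.9≤61.1).
D3: not dominated (best write latency).
D4: not dominated.
D5: dominated by D1 (cost 320≤1787, write latency 24.9≤84.9).
D6: dominated by D1 (cost 320≤1428, write latency 24.9≤55.6).
D7: not dominated (best cost).
D8: dominated by D3 (cost 313≤1502, write latency 2.1≤7.2).
D9: dominated by D1 (cost 320≤1366, write latency 24.9≤64.9).
D10: dominated by D1 (cost 320≤559, write latency 24.9≤73.5).
D11: dominated by D1 (cost 320≤730, write latency 24.9≤47.5).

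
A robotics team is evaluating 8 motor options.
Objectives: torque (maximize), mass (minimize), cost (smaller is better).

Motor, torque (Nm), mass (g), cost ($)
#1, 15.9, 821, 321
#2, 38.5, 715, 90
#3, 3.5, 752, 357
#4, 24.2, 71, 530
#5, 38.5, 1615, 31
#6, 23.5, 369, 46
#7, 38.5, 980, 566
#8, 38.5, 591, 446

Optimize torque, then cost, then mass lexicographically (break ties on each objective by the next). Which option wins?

First maximize torque: best is 38.5, kept {#2, #5, #7, #8}.
Then minimize cost: best is 31, kept {#5}.

#5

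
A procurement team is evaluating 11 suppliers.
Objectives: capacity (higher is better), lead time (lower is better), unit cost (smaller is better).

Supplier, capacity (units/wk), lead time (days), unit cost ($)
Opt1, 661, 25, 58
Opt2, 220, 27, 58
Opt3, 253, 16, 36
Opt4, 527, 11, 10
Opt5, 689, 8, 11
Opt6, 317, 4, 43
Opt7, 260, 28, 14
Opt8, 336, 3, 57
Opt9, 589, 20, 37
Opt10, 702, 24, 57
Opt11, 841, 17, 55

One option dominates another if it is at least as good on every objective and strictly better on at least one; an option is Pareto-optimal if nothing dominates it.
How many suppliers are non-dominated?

5

Opt1: dominated by Opt5 (capacity 689≥661, lead time 8≤25, unit cost 11≤58).
Opt2: dominated by Opt1 (capacity 661≥220, lead time 25≤27, unit cost 58≤58).
Opt3: dominated by Opt4 (capacity 527≥253, lead time 11≤16, unit cost 10≤36).
Opt4: not dominated (best unit cost).
Opt5: not dominated.
Opt6: not dominated.
Opt7: dominated by Opt4 (capacity 527≥260, lead time 11≤28, unit cost 10≤14).
Opt8: not dominated (best lead time).
Opt9: dominated by Opt5 (capacity 689≥589, lead time 8≤20, unit cost 11≤37).
Opt10: dominated by Opt11 (capacity 841≥702, lead time 17≤24, unit cost 55≤57).
Opt11: not dominated (best capacity).
Pareto-optimal: Opt4, Opt5, Opt6, Opt8, Opt11 → 5.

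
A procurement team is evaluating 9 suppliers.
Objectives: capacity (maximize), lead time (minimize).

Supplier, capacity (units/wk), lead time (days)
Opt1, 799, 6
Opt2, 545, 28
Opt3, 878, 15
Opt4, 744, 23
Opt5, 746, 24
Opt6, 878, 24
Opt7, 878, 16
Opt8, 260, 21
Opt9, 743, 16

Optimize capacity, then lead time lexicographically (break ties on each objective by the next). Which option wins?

First maximize capacity: best is 878, kept {Opt3, Opt6, Opt7}.
Then minimize lead time: best is 15, kept {Opt3}.

Opt3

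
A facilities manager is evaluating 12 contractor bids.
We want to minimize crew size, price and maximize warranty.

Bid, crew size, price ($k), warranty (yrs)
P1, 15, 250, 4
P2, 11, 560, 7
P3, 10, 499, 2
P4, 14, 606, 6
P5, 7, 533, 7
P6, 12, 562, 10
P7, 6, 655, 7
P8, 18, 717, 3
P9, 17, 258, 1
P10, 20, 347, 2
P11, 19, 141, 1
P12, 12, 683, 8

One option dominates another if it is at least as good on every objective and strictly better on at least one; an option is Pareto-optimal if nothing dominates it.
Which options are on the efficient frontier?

P1: not dominated.
P2: dominated by P5 (crew size 7≤11, price 533≤560, warranty 7≥7).
P3: not dominated.
P4: dominated by P2 (crew size 11≤14, price 560≤606, warranty 7≥6).
P5: not dominated.
P6: not dominated (best warranty).
P7: not dominated (best crew size).
P8: dominated by P1 (crew size 15≤18, price 250≤717, warranty 4≥3).
P9: dominated by P1 (crew size 15≤17, price 250≤258, warranty 4≥1).
P10: dominated by P1 (crew size 15≤20, price 250≤347, warranty 4≥2).
P11: not dominated (best price).
P12: dominated by P6 (crew size 12≤12, price 562≤683, warranty 10≥8).

P1, P3, P5, P6, P7, P11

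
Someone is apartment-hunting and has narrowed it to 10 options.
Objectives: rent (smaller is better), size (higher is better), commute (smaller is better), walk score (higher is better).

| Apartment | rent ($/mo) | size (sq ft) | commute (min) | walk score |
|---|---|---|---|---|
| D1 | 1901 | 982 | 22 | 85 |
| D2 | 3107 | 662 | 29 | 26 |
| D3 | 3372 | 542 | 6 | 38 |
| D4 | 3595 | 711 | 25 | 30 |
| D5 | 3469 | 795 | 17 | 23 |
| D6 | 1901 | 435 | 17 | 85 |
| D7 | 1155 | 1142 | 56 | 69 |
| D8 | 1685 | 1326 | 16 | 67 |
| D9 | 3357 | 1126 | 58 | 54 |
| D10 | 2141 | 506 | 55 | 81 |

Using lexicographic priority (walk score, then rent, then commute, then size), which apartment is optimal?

D6

First maximize walk score: best is 85, kept {D1, D6}.
Then minimize rent: best is 1901, kept {D1, D6}.
Then minimize commute: best is 17, kept {D6}.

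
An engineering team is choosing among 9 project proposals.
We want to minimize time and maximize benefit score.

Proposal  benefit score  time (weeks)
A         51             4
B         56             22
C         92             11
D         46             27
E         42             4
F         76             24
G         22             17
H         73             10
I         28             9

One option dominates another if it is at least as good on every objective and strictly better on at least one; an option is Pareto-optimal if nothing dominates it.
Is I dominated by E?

E vs I: benefit score 42≥28, time 4≤9 — E is at least as good on every objective with at least one strict improvement.

Yes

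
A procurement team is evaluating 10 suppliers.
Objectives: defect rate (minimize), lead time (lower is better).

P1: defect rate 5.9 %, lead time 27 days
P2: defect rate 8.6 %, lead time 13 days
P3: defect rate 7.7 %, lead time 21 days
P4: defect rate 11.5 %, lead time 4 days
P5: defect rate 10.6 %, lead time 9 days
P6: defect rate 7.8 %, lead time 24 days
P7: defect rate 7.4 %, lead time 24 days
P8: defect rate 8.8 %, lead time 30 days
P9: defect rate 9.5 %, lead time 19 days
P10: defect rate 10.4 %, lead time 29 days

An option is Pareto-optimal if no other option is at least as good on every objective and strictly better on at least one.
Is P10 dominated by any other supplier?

P1 vs P10: defect rate 5.9≤10.4, lead time 27≤29 — P1 is at least as good on every objective and strictly better on at least one, so P1 dominates P10.

Yes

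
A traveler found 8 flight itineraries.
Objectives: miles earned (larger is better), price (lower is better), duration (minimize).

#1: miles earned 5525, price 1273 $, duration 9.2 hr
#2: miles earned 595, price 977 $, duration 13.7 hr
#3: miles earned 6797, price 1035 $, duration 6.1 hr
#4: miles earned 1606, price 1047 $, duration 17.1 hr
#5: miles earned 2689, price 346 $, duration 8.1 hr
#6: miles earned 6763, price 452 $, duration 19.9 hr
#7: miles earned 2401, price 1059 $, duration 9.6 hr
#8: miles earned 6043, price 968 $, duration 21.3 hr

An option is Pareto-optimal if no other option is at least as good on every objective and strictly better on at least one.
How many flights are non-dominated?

#1: dominated by #3 (miles earned 6797≥5525, price 1035≤1273, duration 6.1≤9.2).
#2: dominated by #5 (miles earned 2689≥595, price 346≤977, duration 8.1≤13.7).
#3: not dominated (best miles earned).
#4: dominated by #3 (miles earned 6797≥1606, price 1035≤1047, duration 6.1≤17.1).
#5: not dominated (best price).
#6: not dominated.
#7: dominated by #3 (miles earned 6797≥2401, price 1035≤1059, duration 6.1≤9.6).
#8: dominated by #6 (miles earned 6763≥6043, price 452≤968, duration 19.9≤21.3).
Pareto-optimal: #3, #5, #6 → 3.

3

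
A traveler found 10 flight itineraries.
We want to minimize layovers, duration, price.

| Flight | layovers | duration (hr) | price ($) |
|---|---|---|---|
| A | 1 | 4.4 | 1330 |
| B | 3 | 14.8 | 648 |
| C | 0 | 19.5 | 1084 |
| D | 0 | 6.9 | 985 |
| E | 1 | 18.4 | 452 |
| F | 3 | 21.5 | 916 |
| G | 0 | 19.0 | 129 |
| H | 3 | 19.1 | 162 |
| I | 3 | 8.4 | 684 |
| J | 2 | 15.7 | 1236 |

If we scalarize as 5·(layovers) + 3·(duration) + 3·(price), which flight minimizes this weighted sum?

A: 5·1 + 3·4.4 + 3·1330 = 4008.2
B: 5·3 + 3·14.8 + 3·648 = 2003.4
C: 5·0 + 3·19.5 + 3·1084 = 3310.5
D: 5·0 + 3·6.9 + 3·985 = 2975.7
E: 5·1 + 3·18.4 + 3·452 = 1416.2
F: 5·3 + 3·21.5 + 3·916 = 2827.5
G: 5·0 + 3·19.0 + 3·129 = 444.0
H: 5·3 + 3·19.1 + 3·162 = 558.3
I: 5·3 + 3·8.4 + 3·684 = 2092.2
J: 5·2 + 3·15.7 + 3·1236 = 3765.1
Lowest: G at 444.0.

G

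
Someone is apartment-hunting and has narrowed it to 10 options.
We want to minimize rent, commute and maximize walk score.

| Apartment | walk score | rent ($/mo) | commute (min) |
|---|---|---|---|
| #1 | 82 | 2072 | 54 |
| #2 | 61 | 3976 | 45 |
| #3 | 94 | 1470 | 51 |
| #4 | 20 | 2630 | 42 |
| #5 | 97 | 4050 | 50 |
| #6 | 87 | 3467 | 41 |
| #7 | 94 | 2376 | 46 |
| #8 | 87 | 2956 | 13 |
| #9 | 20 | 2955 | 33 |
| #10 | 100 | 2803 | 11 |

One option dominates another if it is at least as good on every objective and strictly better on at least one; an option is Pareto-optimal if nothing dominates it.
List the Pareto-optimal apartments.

#3, #4, #7, #10

#1: dominated by #3 (walk score 94≥82, rent 1470≤2072, commute 51≤54).
#2: dominated by #6 (walk score 87≥61, rent 3467≤3976, commute 41≤45).
#3: not dominated (best rent).
#4: not dominated.
#5: dominated by #10 (walk score 100≥97, rent 2803≤4050, commute 11≤50).
#6: dominated by #8 (walk score 87≥87, rent 2956≤3467, commute 13≤41).
#7: not dominated.
#8: dominated by #10 (walk score 100≥87, rent 2803≤2956, commute 11≤13).
#9: dominated by #10 (walk score 100≥20, rent 2803≤2955, commute 11≤33).
#10: not dominated (best walk score).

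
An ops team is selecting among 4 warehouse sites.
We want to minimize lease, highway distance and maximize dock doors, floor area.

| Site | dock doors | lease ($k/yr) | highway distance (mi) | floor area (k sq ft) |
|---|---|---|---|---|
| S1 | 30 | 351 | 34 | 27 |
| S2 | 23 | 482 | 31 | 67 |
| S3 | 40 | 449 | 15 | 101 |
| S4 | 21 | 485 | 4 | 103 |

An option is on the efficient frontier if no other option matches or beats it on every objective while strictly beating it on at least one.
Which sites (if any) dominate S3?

S1: worse on dock doors (30 vs 40).
S2: worse on dock doors (23 vs 40).
S4: worse on dock doors (21 vs 40).
No option dominates S3.

none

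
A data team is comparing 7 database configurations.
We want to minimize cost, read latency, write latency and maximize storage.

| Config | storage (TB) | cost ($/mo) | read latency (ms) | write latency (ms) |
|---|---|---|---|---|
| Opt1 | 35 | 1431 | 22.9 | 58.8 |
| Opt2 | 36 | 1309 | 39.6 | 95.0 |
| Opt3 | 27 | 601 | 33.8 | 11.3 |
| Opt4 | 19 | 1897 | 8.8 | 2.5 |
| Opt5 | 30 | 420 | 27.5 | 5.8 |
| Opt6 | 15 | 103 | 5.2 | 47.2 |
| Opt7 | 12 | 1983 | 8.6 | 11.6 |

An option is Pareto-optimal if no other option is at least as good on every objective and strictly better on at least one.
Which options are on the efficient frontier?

Opt1: not dominated.
Opt2: not dominated (best storage).
Opt3: dominated by Opt5 (storage 30≥27, cost 420≤601, read latency 27.5≤33.8, write latency 5.8≤11.3).
Opt4: not dominated (best write latency).
Opt5: not dominated.
Opt6: not dominated (best cost).
Opt7: not dominated.

Opt1, Opt2, Opt4, Opt5, Opt6, Opt7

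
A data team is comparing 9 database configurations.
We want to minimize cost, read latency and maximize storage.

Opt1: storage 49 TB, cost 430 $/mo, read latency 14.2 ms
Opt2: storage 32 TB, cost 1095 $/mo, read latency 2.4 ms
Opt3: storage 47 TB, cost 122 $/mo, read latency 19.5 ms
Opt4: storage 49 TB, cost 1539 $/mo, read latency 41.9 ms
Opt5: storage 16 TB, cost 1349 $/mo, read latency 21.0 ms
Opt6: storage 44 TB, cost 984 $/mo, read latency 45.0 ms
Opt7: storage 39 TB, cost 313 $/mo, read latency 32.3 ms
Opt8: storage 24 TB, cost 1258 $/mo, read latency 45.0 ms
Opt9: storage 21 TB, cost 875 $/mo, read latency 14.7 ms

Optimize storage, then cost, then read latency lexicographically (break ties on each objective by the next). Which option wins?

Opt1

First maximize storage: best is 49, kept {Opt1, Opt4}.
Then minimize cost: best is 430, kept {Opt1}.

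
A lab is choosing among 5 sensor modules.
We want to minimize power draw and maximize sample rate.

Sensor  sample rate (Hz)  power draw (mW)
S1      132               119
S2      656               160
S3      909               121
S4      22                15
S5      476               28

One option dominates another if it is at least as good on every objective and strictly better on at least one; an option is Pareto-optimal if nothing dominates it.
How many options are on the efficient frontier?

3

S1: dominated by S5 (sample rate 476≥132, power draw 28≤119).
S2: dominated by S3 (sample rate 909≥656, power draw 121≤160).
S3: not dominated (best sample rate).
S4: not dominated (best power draw).
S5: not dominated.
Pareto-optimal: S3, S4, S5 → 3.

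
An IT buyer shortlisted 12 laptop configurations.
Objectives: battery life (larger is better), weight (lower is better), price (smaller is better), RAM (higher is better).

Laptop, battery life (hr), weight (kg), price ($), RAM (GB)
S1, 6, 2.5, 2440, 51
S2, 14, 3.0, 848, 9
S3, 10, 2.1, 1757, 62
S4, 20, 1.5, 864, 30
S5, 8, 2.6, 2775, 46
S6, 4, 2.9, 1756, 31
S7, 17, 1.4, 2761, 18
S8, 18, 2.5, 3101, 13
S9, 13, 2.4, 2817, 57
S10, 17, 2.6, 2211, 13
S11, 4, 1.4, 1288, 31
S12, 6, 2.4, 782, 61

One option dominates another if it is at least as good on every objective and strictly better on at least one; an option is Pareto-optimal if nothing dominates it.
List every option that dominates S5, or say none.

S3

S3: battery life 10≥8, weight 2.1≤2.6, price 1757≤2775, RAM 62≥46 — dominates S5.
Others (S1, S2, S4, S6, S7, S8, S9, S10, S11, S12) are each worse than S5 on at least one objective.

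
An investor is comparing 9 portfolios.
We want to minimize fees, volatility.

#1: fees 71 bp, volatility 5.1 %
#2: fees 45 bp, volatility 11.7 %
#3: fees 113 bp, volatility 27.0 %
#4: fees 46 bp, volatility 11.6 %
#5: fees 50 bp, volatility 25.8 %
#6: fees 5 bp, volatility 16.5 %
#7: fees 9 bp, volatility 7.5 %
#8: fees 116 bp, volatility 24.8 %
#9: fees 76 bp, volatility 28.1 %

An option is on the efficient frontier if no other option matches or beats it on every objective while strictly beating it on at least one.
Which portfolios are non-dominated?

#1: not dominated (best volatility).
#2: dominated by #7 (fees 9≤45, volatility 7.5≤11.7).
#3: dominated by #1 (fees 71≤113, volatility 5.1≤27.0).
#4: dominated by #7 (fees 9≤46, volatility 7.5≤11.6).
#5: dominated by #2 (fees 45≤50, volatility 11.7≤25.8).
#6: not dominated (best fees).
#7: not dominated.
#8: dominated by #1 (fees 71≤116, volatility 5.1≤24.8).
#9: dominated by #1 (fees 71≤76, volatility 5.1≤28.1).

#1, #6, #7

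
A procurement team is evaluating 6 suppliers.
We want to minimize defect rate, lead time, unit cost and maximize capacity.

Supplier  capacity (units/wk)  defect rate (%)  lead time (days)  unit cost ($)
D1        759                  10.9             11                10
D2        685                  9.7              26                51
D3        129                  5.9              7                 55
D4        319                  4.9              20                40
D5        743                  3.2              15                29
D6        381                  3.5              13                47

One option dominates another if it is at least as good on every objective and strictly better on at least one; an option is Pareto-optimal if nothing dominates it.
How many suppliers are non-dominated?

D1: not dominated (best capacity).
D2: dominated by D5 (capacity 743≥685, defect rate 3.2≤9.7, lead time 15≤26, unit cost 29≤51).
D3: not dominated (best lead time).
D4: dominated by D5 (capacity 743≥319, defect rate 3.2≤4.9, lead time 15≤20, unit cost 29≤40).
D5: not dominated (best defect rate).
D6: not dominated.
Pareto-optimal: D1, D3, D5, D6 → 4.

4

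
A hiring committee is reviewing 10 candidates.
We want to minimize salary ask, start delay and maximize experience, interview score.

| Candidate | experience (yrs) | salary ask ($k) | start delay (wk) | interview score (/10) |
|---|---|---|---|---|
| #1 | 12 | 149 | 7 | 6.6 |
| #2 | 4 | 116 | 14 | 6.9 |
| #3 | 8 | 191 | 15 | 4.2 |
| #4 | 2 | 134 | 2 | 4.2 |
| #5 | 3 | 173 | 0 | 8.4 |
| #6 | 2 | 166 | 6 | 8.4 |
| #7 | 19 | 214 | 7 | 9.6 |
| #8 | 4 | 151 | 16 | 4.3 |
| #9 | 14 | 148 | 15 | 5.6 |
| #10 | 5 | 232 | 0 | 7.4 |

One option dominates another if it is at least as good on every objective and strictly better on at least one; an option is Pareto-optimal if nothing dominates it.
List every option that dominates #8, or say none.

#1, #2, #9

#1: experience 12≥4, salary ask 149≤151, start delay 7≤16, interview score 6.6≥4.3 — dominates #8.
#2: experience 4≥4, salary ask 116≤151, start delay 14≤16, interview score 6.9≥4.3 — dominates #8.
#9: experience 14≥4, salary ask 148≤151, start delay 15≤16, interview score 5.6≥4.3 — dominates #8.
Others (#3, #4, #5, #6, #7, #10) are each worse than #8 on at least one objective.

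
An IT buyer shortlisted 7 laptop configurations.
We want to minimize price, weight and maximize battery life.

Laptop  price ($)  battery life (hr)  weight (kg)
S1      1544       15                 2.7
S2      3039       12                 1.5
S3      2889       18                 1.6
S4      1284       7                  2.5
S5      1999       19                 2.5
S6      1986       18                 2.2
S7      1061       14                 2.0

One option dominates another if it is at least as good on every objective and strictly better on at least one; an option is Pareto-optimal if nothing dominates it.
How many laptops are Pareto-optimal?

S1: not dominated.
S2: not dominated (best weight).
S3: not dominated.
S4: dominated by S7 (price 1061≤1284, battery life 14≥7, weight 2.0≤2.5).
S5: not dominated (best battery life).
S6: not dominated.
S7: not dominated (best price).
Pareto-optimal: S1, S2, S3, S5, S6, S7 → 6.

6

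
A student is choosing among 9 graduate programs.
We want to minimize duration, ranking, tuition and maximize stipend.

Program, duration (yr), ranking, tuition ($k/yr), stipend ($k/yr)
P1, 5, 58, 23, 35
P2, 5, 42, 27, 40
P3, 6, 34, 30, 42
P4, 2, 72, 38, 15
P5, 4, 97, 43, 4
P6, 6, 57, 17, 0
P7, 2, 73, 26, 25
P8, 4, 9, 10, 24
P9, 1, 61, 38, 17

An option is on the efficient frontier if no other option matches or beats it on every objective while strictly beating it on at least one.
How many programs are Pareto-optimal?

6

P1: not dominated.
P2: not dominated.
P3: not dominated (best stipend).
P4: dominated by P9 (duration 1≤2, ranking 61≤72, tuition 38≤38, stipend 17≥15).
P5: dominated by P4 (duration 2≤4, ranking 72≤97, tuition 38≤43, stipend 15≥4).
P6: dominated by P8 (duration 4≤6, ranking 9≤57, tuition 10≤17, stipend 24≥0).
P7: not dominated.
P8: not dominated (best ranking).
P9: not dominated (best duration).
Pareto-optimal: P1, P2, P3, P7, P8, P9 → 6.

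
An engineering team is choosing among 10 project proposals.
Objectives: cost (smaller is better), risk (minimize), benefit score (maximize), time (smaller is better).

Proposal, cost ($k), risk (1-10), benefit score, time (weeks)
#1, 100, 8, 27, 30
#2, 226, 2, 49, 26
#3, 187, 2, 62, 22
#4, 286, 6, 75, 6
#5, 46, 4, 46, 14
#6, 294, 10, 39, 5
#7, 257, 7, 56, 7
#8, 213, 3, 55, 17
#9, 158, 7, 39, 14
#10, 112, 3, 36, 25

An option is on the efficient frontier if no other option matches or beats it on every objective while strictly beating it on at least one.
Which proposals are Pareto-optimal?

#3, #4, #5, #6, #7, #8, #10

#1: dominated by #5 (cost 46≤100, risk 4≤8, benefit score 46≥27, time 14≤30).
#2: dominated by #3 (cost 187≤226, risk 2≤2, benefit score 62≥49, time 22≤26).
#3: not dominated.
#4: not dominated (best benefit score).
#5: not dominated (best cost).
#6: not dominated (best time).
#7: not dominated.
#8: not dominated.
#9: dominated by #5 (cost 46≤158, risk 4≤7, benefit score 46≥39, time 14≤14).
#10: not dominated.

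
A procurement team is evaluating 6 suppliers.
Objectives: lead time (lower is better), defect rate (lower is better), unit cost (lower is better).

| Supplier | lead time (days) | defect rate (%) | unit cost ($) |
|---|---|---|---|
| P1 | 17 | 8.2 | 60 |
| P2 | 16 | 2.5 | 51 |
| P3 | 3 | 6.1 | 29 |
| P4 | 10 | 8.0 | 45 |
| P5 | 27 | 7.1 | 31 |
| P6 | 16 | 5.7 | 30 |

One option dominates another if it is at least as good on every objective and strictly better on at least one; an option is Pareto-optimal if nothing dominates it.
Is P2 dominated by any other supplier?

No

P1: worse on lead time (17 vs 16).
P3: worse on defect rate (6.1 vs 2.5).
P4: worse on defect rate (8.0 vs 2.5).
P5: worse on lead time (27 vs 16).
P6: worse on defect rate (5.7 vs 2.5).
No option is at least as good as P2 on every objective and strictly better on one.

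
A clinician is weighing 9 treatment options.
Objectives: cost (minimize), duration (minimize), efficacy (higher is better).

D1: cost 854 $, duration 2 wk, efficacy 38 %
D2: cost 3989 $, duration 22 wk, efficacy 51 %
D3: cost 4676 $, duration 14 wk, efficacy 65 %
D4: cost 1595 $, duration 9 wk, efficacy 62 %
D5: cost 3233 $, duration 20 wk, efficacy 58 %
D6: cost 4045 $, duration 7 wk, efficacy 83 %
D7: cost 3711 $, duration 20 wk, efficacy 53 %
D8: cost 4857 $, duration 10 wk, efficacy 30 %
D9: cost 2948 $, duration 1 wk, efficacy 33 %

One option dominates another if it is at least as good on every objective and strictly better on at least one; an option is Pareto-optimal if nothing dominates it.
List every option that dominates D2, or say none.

D4: cost 1595≤3989, duration 9≤22, efficacy 62≥51 — dominates D2.
D5: cost 3233≤3989, duration 20≤22, efficacy 58≥51 — dominates D2.
D7: cost 3711≤3989, duration 20≤22, efficacy 53≥51 — dominates D2.
Others (D1, D3, D6, D8, D9) are each worse than D2 on at least one objective.

D4, D5, D7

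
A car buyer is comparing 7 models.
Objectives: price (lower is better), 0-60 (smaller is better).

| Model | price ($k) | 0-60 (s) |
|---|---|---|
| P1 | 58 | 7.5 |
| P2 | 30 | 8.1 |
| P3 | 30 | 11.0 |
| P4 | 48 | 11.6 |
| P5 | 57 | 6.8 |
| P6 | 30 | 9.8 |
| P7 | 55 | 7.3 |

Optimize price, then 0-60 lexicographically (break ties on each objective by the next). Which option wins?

P2

First minimize price: best is 30, kept {P2, P3, P6}.
Then minimize 0-60: best is 8.1, kept {P2}.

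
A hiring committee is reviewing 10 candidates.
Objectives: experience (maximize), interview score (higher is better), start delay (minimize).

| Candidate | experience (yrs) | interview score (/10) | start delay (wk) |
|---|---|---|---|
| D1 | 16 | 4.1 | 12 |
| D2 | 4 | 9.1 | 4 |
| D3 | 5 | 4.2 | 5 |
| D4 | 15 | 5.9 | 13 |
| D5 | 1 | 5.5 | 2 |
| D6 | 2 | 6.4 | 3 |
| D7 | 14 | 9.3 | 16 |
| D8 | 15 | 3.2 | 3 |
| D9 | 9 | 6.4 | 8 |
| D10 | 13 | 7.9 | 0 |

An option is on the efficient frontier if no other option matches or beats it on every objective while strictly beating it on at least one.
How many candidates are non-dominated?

D1: not dominated (best experience).
D2: not dominated.
D3: dominated by D10 (experience 13≥5, interview score 7.9≥4.2, start delay 0≤5).
D4: not dominated.
D5: dominated by D10 (experience 13≥1, interview score 7.9≥5.5, start delay 0≤2).
D6: dominated by D10 (experience 13≥2, interview score 7.9≥6.4, start delay 0≤3).
D7: not dominated (best interview score).
D8: not dominated.
D9: dominated by D10 (experience 13≥9, interview score 7.9≥6.4, start delay 0≤8).
D10: not dominated (best start delay).
Pareto-optimal: D1, D2, D4, D7, D8, D10 → 6.

6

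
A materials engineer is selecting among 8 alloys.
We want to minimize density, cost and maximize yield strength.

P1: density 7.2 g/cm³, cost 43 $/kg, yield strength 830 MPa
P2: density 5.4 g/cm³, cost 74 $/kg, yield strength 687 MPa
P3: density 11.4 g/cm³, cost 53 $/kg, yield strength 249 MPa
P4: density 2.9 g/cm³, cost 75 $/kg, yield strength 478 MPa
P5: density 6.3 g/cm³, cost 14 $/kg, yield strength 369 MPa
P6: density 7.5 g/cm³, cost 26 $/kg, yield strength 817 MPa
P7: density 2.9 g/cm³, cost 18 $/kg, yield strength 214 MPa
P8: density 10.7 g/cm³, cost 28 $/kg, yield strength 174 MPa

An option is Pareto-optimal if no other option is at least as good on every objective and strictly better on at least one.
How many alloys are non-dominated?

6

P1: not dominated (best yield strength).
P2: not dominated.
P3: dominated by P1 (density 7.2≤11.4, cost 43≤53, yield strength 830≥249).
P4: not dominated.
P5: not dominated (best cost).
P6: not dominated.
P7: not dominated.
P8: dominated by P5 (density 6.3≤10.7, cost 14≤28, yield strength 369≥174).
Pareto-optimal: P1, P2, P4, P5, P6, P7 → 6.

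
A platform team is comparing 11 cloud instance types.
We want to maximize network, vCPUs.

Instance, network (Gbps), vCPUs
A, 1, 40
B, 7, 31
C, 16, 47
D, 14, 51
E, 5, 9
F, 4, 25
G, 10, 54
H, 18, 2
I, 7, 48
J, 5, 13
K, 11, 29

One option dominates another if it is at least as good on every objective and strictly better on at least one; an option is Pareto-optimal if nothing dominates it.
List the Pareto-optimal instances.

A: dominated by C (network 16≥1, vCPUs 47≥40).
B: dominated by C (network 16≥7, vCPUs 47≥31).
C: not dominated.
D: not dominated.
E: dominated by B (network 7≥5, vCPUs 31≥9).
F: dominated by B (network 7≥4, vCPUs 31≥25).
G: not dominated (best vCPUs).
H: not dominated (best network).
I: dominated by D (network 14≥7, vCPUs 51≥48).
J: dominated by B (network 7≥5, vCPUs 31≥13).
K: dominated by C (network 16≥11, vCPUs 47≥29).

C, D, G, H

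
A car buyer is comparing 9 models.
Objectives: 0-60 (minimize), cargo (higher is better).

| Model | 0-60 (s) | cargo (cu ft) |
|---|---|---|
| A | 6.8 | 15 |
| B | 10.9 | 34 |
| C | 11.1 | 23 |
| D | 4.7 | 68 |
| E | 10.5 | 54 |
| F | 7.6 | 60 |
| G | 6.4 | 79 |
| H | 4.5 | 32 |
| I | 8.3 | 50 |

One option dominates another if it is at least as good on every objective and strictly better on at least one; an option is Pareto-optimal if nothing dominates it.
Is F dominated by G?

G vs F: 0-60 6.4≤7.6, cargo 79≥60 — G is at least as good on every objective with at least one strict improvement.

Yes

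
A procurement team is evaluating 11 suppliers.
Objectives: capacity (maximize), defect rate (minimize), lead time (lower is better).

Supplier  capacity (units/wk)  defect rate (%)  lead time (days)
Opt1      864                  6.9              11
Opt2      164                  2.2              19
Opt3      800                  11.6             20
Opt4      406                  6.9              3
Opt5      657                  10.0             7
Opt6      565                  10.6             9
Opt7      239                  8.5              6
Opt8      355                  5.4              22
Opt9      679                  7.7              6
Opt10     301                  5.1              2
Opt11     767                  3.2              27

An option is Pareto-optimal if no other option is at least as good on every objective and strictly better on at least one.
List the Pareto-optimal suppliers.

Opt1, Opt2, Opt4, Opt8, Opt9, Opt10, Opt11

Opt1: not dominated (best capacity).
Opt2: not dominated (best defect rate).
Opt3: dominated by Opt1 (capacity 864≥800, defect rate 6.9≤11.6, lead time 11≤20).
Opt4: not dominated.
Opt5: dominated by Opt9 (capacity 679≥657, defect rate 7.7≤10.0, lead time 6≤7).
Opt6: dominated by Opt5 (capacity 657≥565, defect rate 10.0≤10.6, lead time 7≤9).
Opt7: dominated by Opt4 (capacity 406≥239, defect rate 6.9≤8.5, lead time 3≤6).
Opt8: not dominated.
Opt9: not dominated.
Opt10: not dominated (best lead time).
Opt11: not dominated.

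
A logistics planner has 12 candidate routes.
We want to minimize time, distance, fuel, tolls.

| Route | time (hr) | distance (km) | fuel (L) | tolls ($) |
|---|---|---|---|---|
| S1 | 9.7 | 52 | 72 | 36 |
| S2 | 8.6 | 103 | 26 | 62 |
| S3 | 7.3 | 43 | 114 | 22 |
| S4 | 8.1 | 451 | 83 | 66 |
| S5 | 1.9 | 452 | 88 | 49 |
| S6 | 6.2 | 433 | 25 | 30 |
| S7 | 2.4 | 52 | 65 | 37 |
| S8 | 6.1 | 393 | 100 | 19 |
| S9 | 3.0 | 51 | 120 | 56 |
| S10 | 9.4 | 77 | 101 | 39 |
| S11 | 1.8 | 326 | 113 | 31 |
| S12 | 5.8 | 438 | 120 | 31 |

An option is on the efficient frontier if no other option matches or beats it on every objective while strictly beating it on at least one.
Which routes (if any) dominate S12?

S11: time 1.8≤5.8, distance 326≤438, fuel 113≤120, tolls 31≤31 — dominates S12.
Others (S1, S2, S3, S4, S5, S6, S7, S8, S9, S10) are each worse than S12 on at least one objective.

S11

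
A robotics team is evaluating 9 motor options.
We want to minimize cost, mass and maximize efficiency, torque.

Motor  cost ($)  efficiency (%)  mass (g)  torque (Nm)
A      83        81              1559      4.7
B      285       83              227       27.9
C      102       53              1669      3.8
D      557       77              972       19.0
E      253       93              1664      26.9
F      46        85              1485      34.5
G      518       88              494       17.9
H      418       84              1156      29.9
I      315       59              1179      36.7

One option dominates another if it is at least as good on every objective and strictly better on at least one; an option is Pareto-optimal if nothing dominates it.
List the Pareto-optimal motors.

A: dominated by F (cost 46≤83, efficiency 85≥81, mass 1485≤1559, torque 34.5≥4.7).
B: not dominated (best mass).
C: dominated by A (cost 83≤102, efficiency 81≥53, mass 1559≤1669, torque 4.7≥3.8).
D: dominated by B (cost 285≤557, efficiency 83≥77, mass 227≤972, torque 27.9≥19.0).
E: not dominated (best efficiency).
F: not dominated (best cost).
G: not dominated.
H: not dominated.
I: not dominated (best torque).

B, E, F, G, H, I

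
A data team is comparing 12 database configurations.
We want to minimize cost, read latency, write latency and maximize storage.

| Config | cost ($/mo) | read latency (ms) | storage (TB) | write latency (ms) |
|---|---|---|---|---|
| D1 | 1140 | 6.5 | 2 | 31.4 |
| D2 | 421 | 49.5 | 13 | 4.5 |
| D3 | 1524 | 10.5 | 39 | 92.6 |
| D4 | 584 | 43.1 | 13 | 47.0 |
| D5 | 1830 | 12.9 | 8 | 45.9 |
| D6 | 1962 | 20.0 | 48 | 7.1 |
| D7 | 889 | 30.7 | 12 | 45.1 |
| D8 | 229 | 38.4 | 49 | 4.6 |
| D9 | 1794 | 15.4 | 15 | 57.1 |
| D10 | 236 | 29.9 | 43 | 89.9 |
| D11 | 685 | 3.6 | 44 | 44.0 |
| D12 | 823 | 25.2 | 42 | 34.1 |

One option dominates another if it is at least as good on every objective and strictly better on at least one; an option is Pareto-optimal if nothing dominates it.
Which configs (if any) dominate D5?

D11

D11: cost 685≤1830, read latency 3.6≤12.9, storage 44≥8, write latency 44.0≤45.9 — dominates D5.
Others (D1, D2, D3, D4, D6, D7, D8, D9, D10, D12) are each worse than D5 on at least one objective.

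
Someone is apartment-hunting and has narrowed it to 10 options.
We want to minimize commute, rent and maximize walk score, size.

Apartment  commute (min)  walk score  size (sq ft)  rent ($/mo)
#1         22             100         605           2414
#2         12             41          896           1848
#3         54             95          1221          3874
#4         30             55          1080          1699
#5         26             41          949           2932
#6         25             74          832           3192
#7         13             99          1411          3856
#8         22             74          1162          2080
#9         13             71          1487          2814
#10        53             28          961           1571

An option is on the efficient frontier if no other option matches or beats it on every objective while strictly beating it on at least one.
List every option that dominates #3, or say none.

#7: commute 13≤54, walk score 99≥95, size 1411≥1221, rent 3856≤3874 — dominates #3.
Others (#1, #2, #4, #5, #6, #8, #9, #10) are each worse than #3 on at least one objective.

#7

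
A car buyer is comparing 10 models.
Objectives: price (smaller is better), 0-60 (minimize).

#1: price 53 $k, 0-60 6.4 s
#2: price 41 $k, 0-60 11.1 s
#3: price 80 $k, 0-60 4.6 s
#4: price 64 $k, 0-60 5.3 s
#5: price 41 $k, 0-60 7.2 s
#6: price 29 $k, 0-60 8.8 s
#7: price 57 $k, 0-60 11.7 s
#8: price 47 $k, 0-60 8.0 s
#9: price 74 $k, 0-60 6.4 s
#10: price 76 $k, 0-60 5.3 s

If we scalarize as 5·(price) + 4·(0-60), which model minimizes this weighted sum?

#1: 5·53 + 4·6.4 = 290.6
#2: 5·41 + 4·11.1 = 249.4
#3: 5·80 + 4·4.6 = 418.4
#4: 5·64 + 4·5.3 = 341.2
#5: 5·41 + 4·7.2 = 233.8
#6: 5·29 + 4·8.8 = 180.2
#7: 5·57 + 4·11.7 = 331.8
#8: 5·47 + 4·8.0 = 267.0
#9: 5·74 + 4·6.4 = 395.6
#10: 5·76 + 4·5.3 = 401.2
Lowest: #6 at 180.2.

#6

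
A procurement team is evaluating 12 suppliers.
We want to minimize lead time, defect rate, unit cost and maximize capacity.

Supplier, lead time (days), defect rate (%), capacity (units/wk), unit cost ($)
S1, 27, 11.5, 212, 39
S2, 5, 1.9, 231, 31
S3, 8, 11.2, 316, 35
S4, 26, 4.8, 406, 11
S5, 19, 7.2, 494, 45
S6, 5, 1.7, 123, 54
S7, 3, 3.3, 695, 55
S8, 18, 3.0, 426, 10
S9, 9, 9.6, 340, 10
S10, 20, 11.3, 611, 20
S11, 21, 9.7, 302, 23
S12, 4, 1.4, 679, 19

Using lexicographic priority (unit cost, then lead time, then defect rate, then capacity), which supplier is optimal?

First minimize unit cost: best is 10, kept {S8, S9}.
Then minimize lead time: best is 9, kept {S9}.

S9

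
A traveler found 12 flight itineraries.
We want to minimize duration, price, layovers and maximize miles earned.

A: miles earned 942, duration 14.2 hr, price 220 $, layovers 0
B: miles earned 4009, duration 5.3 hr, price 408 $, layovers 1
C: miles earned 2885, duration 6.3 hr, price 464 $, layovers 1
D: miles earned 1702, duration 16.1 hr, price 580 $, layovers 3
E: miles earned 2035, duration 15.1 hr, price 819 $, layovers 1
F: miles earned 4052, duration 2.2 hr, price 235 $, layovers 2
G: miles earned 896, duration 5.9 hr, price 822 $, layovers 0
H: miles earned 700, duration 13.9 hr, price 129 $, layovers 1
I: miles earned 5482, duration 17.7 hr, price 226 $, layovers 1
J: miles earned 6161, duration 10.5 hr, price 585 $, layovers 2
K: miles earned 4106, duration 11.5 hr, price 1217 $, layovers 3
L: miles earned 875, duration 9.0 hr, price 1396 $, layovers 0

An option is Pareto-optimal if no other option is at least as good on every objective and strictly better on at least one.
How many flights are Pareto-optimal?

A: not dominated.
B: not dominated.
C: dominated by B (miles earned 4009≥2885, duration 5.3≤6.3, price 408≤464, layovers 1≤1).
D: dominated by B (miles earned 4009≥1702, duration 5.3≤16.1, price 408≤580, layovers 1≤3).
E: dominated by B (miles earned 4009≥2035, duration 5.3≤15.1, price 408≤819, layovers 1≤1).
F: not dominated (best duration).
G: not dominated.
H: not dominated (best price).
I: not dominated.
J: not dominated (best miles earned).
K: dominated by J (miles earned 6161≥4106, duration 10.5≤11.5, price 585≤1217, layovers 2≤3).
L: dominated by G (miles earned 896≥875, duration 5.9≤9.0, price 822≤1396, layovers 0≤0).
Pareto-optimal: A, B, F, G, H, I, J → 7.

7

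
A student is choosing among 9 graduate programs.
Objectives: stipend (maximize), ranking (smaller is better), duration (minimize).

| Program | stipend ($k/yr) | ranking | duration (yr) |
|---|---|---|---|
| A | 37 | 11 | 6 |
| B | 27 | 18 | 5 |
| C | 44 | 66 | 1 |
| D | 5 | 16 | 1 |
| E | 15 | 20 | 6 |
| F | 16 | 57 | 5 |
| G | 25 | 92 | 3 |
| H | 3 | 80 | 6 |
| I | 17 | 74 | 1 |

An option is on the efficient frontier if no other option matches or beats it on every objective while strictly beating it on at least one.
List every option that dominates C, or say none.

none

A: worse on stipend (37 vs 44).
B: worse on stipend (27 vs 44).
D: worse on stipend (5 vs 44).
E: worse on stipend (15 vs 44).
F: worse on stipend (16 vs 44).
G: worse on stipend (25 vs 44).
H: worse on stipend (3 vs 44).
I: worse on stipend (17 vs 44).
No option dominates C.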